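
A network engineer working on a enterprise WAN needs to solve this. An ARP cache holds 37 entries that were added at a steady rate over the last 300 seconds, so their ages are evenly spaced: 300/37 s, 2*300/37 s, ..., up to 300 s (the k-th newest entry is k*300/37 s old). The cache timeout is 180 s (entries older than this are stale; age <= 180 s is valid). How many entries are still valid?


Ages are k * 300/37 s for k = 1..37 (spacing = 8.1081 s).
Entry k is valid iff k * 300/37 <= 180 iff k <= 37 * 180 / 300 = 22.2000
n_valid = floor(22.2000) = 22
(n_stale = 37 - 22 = 15)

22


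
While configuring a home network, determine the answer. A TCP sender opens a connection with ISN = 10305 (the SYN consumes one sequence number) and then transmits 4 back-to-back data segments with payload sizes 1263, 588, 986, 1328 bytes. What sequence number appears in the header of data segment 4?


The SYN occupies sequence number ISN = 10305, so the first data byte is ISN + 1 = 10306.
SEQ of data segment i = (ISN + 1) + sum of payload sizes of segments 1..i-1.
Segment 1: SEQ = 10306, payload = 1263 bytes
Segment 2: SEQ = 11569, payload = 588 bytes
Segment 3: SEQ = 12157, payload = 986 bytes
Segment 4: SEQ = 13143, payload = 1328 bytes
SEQ of segment 4 = 10306 + 1263 + 588 + 986 = 13143

13143


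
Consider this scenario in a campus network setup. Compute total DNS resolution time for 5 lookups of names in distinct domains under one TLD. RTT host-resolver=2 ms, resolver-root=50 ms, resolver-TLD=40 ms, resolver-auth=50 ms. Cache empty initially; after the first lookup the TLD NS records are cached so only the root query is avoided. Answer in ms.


Lookup 1 (cold cache): local + root + TLD + auth = 2 + 50 + 40 + 50 = 142 ms
Lookups 2..5 (TLD NS cached -> skip root; new domain -> still ask TLD and auth): local + TLD + auth = 2 + 40 + 50 = 92 ms each
Remaining 4 lookups: 4 * 92 = 368 ms
Total = 142 + 368 = 510 ms

510


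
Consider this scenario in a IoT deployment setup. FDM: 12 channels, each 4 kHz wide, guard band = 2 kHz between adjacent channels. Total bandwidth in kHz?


Given: 12 channels, 4 kHz each, guard = 2 kHz
Channel bandwidth = 12 * 4 = 48 kHz
Guard bands = 11 gaps * 2 kHz = 22 kHz
Total = 48 + 22 = 70 kHz

70


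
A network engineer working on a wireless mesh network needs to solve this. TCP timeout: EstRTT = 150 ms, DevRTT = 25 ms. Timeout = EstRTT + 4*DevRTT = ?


Given: EstRTT = 150 ms, DevRTT = 25 ms
Timeout = EstRTT + 4 * DevRTT
4 * DevRTT = 4 * 25 = 100
Timeout = 150 + 100 = 250 ms

250


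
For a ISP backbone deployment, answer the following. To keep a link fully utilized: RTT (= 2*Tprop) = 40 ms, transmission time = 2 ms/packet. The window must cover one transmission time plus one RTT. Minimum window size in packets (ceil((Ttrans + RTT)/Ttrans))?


Given: Ttrans = 2 ms, RTT = 40 ms (= 2 * Tprop, Tprop = 20 ms)
Time until first ACK returns = Ttrans + RTT = 2 + 40 = 42 ms
Need W * Ttrans >= Ttrans + RTT  ->  W >= (Ttrans + RTT) / Ttrans
(Ttrans + RTT) / Ttrans = 42 / 2 = 21
W_min = ceil(21) = 21

21


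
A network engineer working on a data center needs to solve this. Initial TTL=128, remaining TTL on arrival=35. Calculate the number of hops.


Given: initial TTL = 128, received TTL = 35
Hops = initial TTL - received TTL
Hops = 128 - 35 = 93

93


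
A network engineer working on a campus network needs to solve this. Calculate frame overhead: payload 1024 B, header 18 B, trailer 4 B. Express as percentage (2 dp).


Given: payload = 1024 B, header = 18 B, trailer = 4 B
Overhead bytes = header + trailer = 18 + 4 = 22
Total frame = payload + overhead = 1024 + 22 = 1046
Overhead % = 22 / 1046 * 100 = 2.1033% -> 2.10% (2 dp)

2.10


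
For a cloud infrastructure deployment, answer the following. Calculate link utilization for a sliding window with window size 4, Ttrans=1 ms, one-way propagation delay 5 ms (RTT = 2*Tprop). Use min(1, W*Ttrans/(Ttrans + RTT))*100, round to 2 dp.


Given: W = 4, Ttrans = 1 ms, RTT = 10 ms (= 2 * Tprop, Tprop = 5 ms)
Cycle time = Ttrans + RTT = 1 + 10 = 11 ms (first packet sent until its ACK returns)
W * Ttrans = 4 * 1 = 4 ms of sending per cycle
W * Ttrans / (Ttrans + RTT) = 4 / 11 = 0.363636
U = min(1, 0.363636) = 0.363636
U% = 36.36%

36.36


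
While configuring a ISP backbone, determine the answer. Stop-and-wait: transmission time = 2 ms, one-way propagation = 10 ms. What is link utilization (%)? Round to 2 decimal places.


Given: Ttrans = 2 ms, Tprop = 10 ms
RTT = 2 * Tprop = 2 * 10 = 20 ms
U = Ttrans / (Ttrans + RTT)
U = 2 / (2 + 20)
U = 2 / 22 = 0.090909
U% = 9.09%

9.09


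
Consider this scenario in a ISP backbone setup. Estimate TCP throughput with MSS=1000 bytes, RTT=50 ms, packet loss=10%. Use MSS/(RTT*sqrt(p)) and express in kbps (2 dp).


Given: MSS = 1000 bytes, RTT = 50 ms, loss = 10%
RTT in seconds = 50 / 1000 = 0.05
Loss rate = 10% = 0.1
sqrt(loss) = sqrt(0.1) = 0.316227766017
Throughput (bytes/s) = 1000 / (0.05 * 0.316227766017) = 63245.5532
Throughput (kbps) = 63245.5532 * 8 / 1000 = 505.964426 -> 505.96 kbps (2 dp)

505.96


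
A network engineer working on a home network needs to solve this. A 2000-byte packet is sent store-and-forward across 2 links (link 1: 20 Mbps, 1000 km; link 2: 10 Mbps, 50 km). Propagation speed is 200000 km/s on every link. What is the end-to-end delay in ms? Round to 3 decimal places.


Packet = 2000 bytes = 16000 bits. Store-and-forward: sum (t_trans + t_prop) per link.
Link 1: t_trans = 16000/(20*10^6) s = 0.8000 ms; t_prop = 1000/200000 s = 5.0000 ms; subtotal = 5.8000 ms
Link 2: t_trans = 16000/(10*10^6) s = 1.6000 ms; t_prop = 50/200000 s = 0.2500 ms; subtotal = 1.8500 ms
End-to-end = 5.8000 + 1.8500 = 7.6500 ms -> 7.650 ms (3 dp)

7.650


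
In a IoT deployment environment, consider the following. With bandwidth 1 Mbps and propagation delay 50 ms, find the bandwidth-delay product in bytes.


Given: bandwidth = 1 Mbps, delay = 50 ms
BDP in bits = 1 * 10^6 * 50 / 1000
BDP in bits = 50000
BDP in bytes = 50000 / 8 = 6250

6250


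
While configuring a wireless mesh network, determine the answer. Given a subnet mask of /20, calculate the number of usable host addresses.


Given: subnet mask /20
Host bits = 32 - 20 = 12
Total addresses = 2^12 = 4096
Usable hosts = 4096 - 2 (network + broadcast) = 4094

4094


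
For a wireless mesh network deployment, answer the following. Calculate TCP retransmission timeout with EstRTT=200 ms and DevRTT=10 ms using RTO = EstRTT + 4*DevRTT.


Given: EstRTT = 200 ms, DevRTT = 10 ms
Timeout = EstRTT + 4 * DevRTT
4 * DevRTT = 4 * 10 = 40
Timeout = 200 + 40 = 240 ms

240


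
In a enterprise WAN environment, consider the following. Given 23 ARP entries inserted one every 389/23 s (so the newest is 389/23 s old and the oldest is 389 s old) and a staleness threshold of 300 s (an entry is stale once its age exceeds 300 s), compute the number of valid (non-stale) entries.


Ages are k * 389/23 s for k = 1..23 (spacing = 16.9130 s).
Entry k is valid iff k * 389/23 <= 300 iff k <= 23 * 300 / 389 = 17.7378
n_valid = floor(17.7378) = 17
(n_stale = 23 - 17 = 6)

17


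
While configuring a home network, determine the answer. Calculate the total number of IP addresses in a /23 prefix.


Given: CIDR prefix /23
Host bits = 32 - 23 = 9
Total addresses = 2^9 = 512

512


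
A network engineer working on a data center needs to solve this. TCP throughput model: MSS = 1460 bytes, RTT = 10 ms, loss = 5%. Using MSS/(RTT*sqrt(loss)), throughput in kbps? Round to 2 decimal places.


Given: MSS = 1460 bytes, RTT = 10 ms, loss = 5%
RTT in seconds = 10 / 1000 = 0.01
Loss rate = 5% = 0.05
sqrt(loss) = sqrt(0.05) = 0.223606797750
Throughput (bytes/s) = 1460 / (0.01 * 0.223606797750) = 652931.8494
Throughput (kbps) = 652931.8494 * 8 / 1000 = 5223.454795 -> 5223.45 kbps (2 dp)

5223.45


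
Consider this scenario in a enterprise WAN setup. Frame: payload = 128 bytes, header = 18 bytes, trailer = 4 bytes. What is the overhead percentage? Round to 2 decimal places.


Given: payload = 128 B, header = 18 B, trailer = 4 B
Overhead bytes = header + trailer = 18 + 4 = 22
Total frame = payload + overhead = 128 + 22 = 150
Overhead % = 22 / 150 * 100 = 14.6667% -> 14.67% (2 dp)

14.67


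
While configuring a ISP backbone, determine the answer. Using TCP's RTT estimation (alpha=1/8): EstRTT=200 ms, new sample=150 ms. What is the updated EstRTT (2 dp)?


Given: EstRTT = 200 ms, SampleRTT = 150 ms, alpha = 1/8
New EstRTT = (1 - alpha) * EstRTT + alpha * SampleRTT
(7/8) * 200 = 175
(1/8) * 150 = 18.75
New EstRTT = 175 + 18.75 = 193.75 ms -> 193.75 ms (2 dp)

193.75


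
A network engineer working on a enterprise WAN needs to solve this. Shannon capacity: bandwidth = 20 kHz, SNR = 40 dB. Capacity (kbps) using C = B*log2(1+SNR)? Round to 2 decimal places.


Given: B = 20 kHz, SNR = 40 dB
SNR linear = 10^(40/10) = 10000
1 + SNR = 10001
log2(10001) = 13.2878566418
C = 20 * 1000 * 13.2878566418 = 265757.1328 bps
C = 265.757133 kbps -> 265.76 kbps (2 dp)

265.76


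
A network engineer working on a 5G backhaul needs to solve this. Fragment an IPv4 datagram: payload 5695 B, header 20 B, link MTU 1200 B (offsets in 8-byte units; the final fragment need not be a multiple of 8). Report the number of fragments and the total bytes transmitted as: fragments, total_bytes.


Max data per non-final fragment = floor((MTU - header)/8)*8 = floor((1200 - 20)/8)*8 = floor(1180/8)*8 = 1176 B
Final fragment needs no 8-byte alignment: it can carry up to MTU - header = 1180 B
Non-final fragments needed = ceil((payload - 1180) / 1176) = ceil(4515/1176) = ceil(3.8393) = 4
Number of fragments = 4 + 1 = 5
Fragment sizes (data): 4 * 1176 B + 991 B (last, 991 <= 1180 OK)
Total bytes sent = payload + n_frags * header = 5695 + 5*20 = 5695 + 100 = 5795 B

5, 5795


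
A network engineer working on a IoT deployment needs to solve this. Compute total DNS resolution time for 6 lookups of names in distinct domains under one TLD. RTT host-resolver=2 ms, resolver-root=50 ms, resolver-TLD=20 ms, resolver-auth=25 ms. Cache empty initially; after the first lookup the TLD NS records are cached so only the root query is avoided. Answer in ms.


Lookup 1 (cold cache): local + root + TLD + auth = 2 + 50 + 20 + 25 = 97 ms
Lookups 2..6 (TLD NS cached -> skip root; new domain -> still ask TLD and auth): local + TLD + auth = 2 + 20 + 25 = 47 ms each
Remaining 5 lookups: 5 * 47 = 235 ms
Total = 97 + 235 = 332 ms

332


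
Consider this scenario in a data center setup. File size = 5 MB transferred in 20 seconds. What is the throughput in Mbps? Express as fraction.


Given: file = 5 MB, time = 20 s
File in Mb = 5 * 8 = 40 Mb
Throughput = 40 / 20 Mbps
Throughput = 2 Mbps

2


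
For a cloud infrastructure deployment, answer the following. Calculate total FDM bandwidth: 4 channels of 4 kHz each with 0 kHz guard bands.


Given: 4 channels, 4 kHz each, guard = 0 kHz
Channel bandwidth = 4 * 4 = 16 kHz
Guard bands = 3 gaps * 0 kHz = 0 kHz
Total = 16 + 0 = 16 kHz

16


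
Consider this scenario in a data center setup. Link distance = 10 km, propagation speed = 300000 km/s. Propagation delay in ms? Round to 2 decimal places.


Given: distance = 10 km, speed = 300000 km/s
Delay = distance / speed = 10 / 300000 seconds
Delay in ms = 10 * 1000 / 300000
Delay = 0.0333 ms
Rounded to 2 dp = 0.03 ms

0.03


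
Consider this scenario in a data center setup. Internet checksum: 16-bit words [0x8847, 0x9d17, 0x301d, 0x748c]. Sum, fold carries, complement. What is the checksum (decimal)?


Given words: [0x8847, 0x9d17, 0x301d, 0x748c]
Step 1: Sum all words
Raw sum = 34887 + 40215 + 12317 + 29836 = 117255
Step 2: Fold carry: (51719 + 1) = 51720
One's complement = ~51720 & 0xFFFF = 13815

13815


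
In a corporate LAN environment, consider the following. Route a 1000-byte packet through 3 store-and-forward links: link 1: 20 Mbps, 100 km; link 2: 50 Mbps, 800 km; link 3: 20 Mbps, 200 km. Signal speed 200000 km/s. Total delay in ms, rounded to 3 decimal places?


Packet = 1000 bytes = 8000 bits. Store-and-forward: sum (t_trans + t_prop) per link.
Link 1: t_trans = 8000/(20*10^6) s = 0.4000 ms; t_prop = 100/200000 s = 0.5000 ms; subtotal = 0.9000 ms
Link 2: t_trans = 8000/(50*10^6) s = 0.1600 ms; t_prop = 800/200000 s = 4.0000 ms; subtotal = 4.1600 ms
Link 3: t_trans = 8000/(20*10^6) s = 0.4000 ms; t_prop = 200/200000 s = 1.0000 ms; subtotal = 1.4000 ms
End-to-end = 0.9000 + 4.1600 + 1.4000 = 6.4600 ms -> 6.460 ms (3 dp)

6.460


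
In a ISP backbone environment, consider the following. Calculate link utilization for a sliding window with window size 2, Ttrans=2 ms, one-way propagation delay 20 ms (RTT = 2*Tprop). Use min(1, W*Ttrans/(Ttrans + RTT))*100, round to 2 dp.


Given: W = 2, Ttrans = 2 ms, RTT = 40 ms (= 2 * Tprop, Tprop = 20 ms)
Cycle time = Ttrans + RTT = 2 + 40 = 42 ms (first packet sent until its ACK returns)
W * Ttrans = 2 * 2 = 4 ms of sending per cycle
W * Ttrans / (Ttrans + RTT) = 4 / 42 = 0.095238
U = min(1, 0.095238) = 0.095238
U% = 9.52%

9.52


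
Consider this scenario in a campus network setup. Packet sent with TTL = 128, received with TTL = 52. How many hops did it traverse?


Given: initial TTL = 128, received TTL = 52
Hops = initial TTL - received TTL
Hops = 128 - 52 = 76

76


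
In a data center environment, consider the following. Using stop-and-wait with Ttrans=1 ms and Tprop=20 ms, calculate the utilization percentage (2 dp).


Given: Ttrans = 1 ms, Tprop = 20 ms
RTT = 2 * Tprop = 2 * 20 = 40 ms
U = Ttrans / (Ttrans + RTT)
U = 1 / (1 + 40)
U = 1 / 41 = 0.02439
U% = 2.44%

2.44


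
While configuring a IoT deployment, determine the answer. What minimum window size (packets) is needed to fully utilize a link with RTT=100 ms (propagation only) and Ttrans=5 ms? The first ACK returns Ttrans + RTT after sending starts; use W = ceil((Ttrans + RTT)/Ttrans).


Given: Ttrans = 5 ms, RTT = 100 ms (= 2 * Tprop, Tprop = 50 ms)
Time until first ACK returns = Ttrans + RTT = 5 + 100 = 105 ms
Need W * Ttrans >= Ttrans + RTT  ->  W >= (Ttrans + RTT) / Ttrans
(Ttrans + RTT) / Ttrans = 105 / 5 = 21
W_min = ceil(21) = 21

21


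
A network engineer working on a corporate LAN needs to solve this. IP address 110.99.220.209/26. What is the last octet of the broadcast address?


Given: IP = 110.99.220.209, prefix = /26
Host bits = 32 - 26 = 6
Network last octet = 209 AND mask = 192
Host part size = 2^6 - 1 = 63
Broadcast last octet = 192 OR 63 = 255

255


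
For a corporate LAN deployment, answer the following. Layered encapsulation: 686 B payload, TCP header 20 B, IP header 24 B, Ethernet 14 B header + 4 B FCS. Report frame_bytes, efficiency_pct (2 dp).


TCP segment = 686 + 20 = 706 B
IP packet = 706 + 24 = 730 B
Ethernet frame = 730 + 14 + 4 = 748 B
Efficiency = app / frame = 686 / 748 = 0.917112 = 91.7112% -> 91.71% (2 dp)

748, 91.71


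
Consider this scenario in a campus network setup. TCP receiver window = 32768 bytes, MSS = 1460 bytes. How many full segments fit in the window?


Given: RWND = 32768 bytes, MSS = 1460 bytes
Full segments = floor(RWND / MSS)
Full segments = floor(32768 / 1460)
Full segments = floor(22.4438) = 22

22


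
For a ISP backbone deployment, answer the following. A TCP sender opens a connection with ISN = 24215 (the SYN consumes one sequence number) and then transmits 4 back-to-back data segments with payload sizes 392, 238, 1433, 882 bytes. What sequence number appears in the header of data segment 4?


The SYN occupies sequence number ISN = 24215, so the first data byte is ISN + 1 = 24216.
SEQ of data segment i = (ISN + 1) + sum of payload sizes of segments 1..i-1.
Segment 1: SEQ = 24216, payload = 392 bytes
Segment 2: SEQ = 24608, payload = 238 bytes
Segment 3: SEQ = 24846, payload = 1433 bytes
Segment 4: SEQ = 26279, payload = 882 bytes
SEQ of segment 4 = 24216 + 392 + 238 + 1433 = 26279

26279


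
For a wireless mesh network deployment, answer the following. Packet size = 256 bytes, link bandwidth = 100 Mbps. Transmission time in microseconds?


Given: packet = 256 bytes, bandwidth = 100 Mbps
Packet in bits = 256 * 8 = 2048 bits
Bandwidth = 100 * 10^6 = 100000000 bps
Time = 2048 / 100000000 seconds
Time in us = 2048 * 10^6 / 100000000 = 20.48

20.48


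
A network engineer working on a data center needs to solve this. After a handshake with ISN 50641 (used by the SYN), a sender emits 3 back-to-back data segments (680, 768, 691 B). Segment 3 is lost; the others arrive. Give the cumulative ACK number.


SYN uses sequence number 50641; first data byte = ISN + 1 = 50642.
Segment 1: SEQ = 50642, len = 680 B, covers [50642, 51321]
Segment 2: SEQ = 51322, len = 768 B, covers [51322, 52089]
Segment 3: SEQ = 52090, len = 691 B, covers [52090, 52780] [LOST]
In-order data received: bytes [50642, 52089] (segments 1..2).
Segment 3 missing -> gap begins at byte 52090.
Cumulative ACK = next expected in-order byte = 50642 + 680 + 768 = 52090

52090


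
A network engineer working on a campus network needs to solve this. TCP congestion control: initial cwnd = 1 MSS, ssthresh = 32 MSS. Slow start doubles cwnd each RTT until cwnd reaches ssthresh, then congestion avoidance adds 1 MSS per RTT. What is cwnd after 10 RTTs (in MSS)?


RTT 0: cwnd = 1 MSS (initial)
RTT 1: cwnd = 2 MSS (slow start, doubled)
RTT 2: cwnd = 4 MSS (slow start, doubled)
RTT 3: cwnd = 8 MSS (slow start, doubled)
RTT 4: cwnd = 16 MSS (slow start, doubled)
RTT 5: cwnd = 32 MSS (slow start, doubled)
RTT 6: cwnd = 33 MSS (congestion avoidance, +1)
RTT 7: cwnd = 34 MSS (congestion avoidance, +1)
RTT 8: cwnd = 35 MSS (congestion avoidance, +1)
RTT 9: cwnd = 36 MSS (congestion avoidance, +1)
RTT 10: cwnd = 37 MSS (congestion avoidance, +1)

37


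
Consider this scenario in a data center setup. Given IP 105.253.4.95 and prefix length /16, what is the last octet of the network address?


Given: IP = 105.253.4.95, prefix = /16
Subnet mask = 255.255.0.0
Last octet of IP: 95
Last octet of mask: 0
Network last octet = 95 AND 0 = 0

0


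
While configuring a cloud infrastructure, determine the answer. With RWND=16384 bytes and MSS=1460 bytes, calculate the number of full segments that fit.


Given: RWND = 16384 bytes, MSS = 1460 bytes
Full segments = floor(RWND / MSS)
Full segments = floor(16384 / 1460)
Full segments = floor(11.2219) = 11

11


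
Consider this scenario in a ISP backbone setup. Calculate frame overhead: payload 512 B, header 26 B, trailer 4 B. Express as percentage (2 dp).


Given: payload = 512 B, header = 26 B, trailer = 4 B
Overhead bytes = header + trailer = 26 + 4 = 30
Total frame = payload + overhead = 512 + 30 = 542
Overhead % = 30 / 542 * 100 = 5.5351% -> 5.54% (2 dp)

5.54


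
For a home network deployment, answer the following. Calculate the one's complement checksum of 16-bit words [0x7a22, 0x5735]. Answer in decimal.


Given words: [0x7a22, 0x5735]
Step 1: Sum all words
Raw sum = 31266 + 22325 = 53591
One's complement = ~53591 & 0xFFFF = 11944

11944


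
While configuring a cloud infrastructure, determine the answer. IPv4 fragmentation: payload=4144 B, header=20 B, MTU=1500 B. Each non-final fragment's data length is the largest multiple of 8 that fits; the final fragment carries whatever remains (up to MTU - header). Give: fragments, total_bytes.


Max data per non-final fragment = floor((MTU - header)/8)*8 = floor((1500 - 20)/8)*8 = floor(1480/8)*8 = 1480 B
Final fragment needs no 8-byte alignment: it can carry up to MTU - header = 1480 B
Non-final fragments needed = ceil((payload - 1480) / 1480) = ceil(2664/1480) = ceil(1.8000) = 2
Number of fragments = 2 + 1 = 3
Fragment sizes (data): 2 * 1480 B + 1184 B (last, 1184 <= 1480 OK)
Total bytes sent = payload + n_frags * header = 4144 + 3*20 = 4144 + 60 = 4204 B

3, 4204


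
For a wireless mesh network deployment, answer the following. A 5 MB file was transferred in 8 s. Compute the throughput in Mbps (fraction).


Given: file = 5 MB, time = 8 s
File in Mb = 5 * 8 = 40 Mb
Throughput = 40 / 8 Mbps
Throughput = 5 Mbps

5


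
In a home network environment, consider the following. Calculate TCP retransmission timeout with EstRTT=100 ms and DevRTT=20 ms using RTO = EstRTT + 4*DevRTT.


Given: EstRTT = 100 ms, DevRTT = 20 ms
Timeout = EstRTT + 4 * DevRTT
4 * DevRTT = 4 * 20 = 80
Timeout = 100 + 80 = 180 ms

180


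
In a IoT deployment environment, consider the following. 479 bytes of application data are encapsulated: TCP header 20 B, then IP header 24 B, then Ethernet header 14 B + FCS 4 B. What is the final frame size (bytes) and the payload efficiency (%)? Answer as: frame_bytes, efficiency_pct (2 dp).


TCP segment = 479 + 20 = 499 B
IP packet = 499 + 24 = 523 B
Ethernet frame = 523 + 14 + 4 = 541 B
Efficiency = app / frame = 479 / 541 = 0.885397 = 88.5397% -> 88.54% (2 dp)

541, 88.54


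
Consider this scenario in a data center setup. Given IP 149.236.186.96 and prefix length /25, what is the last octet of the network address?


Given: IP = 149.236.186.96, prefix = /25
Subnet mask = 255.255.255.128
Last octet of IP: 96
Last octet of mask: 128
Network last octet = 96 AND 128 = 0

0


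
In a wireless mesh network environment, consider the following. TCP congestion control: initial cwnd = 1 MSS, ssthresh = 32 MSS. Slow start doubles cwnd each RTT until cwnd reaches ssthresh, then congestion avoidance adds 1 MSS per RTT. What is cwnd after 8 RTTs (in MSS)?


RTT 0: cwnd = 1 MSS (initial)
RTT 1: cwnd = 2 MSS (slow start, doubled)
RTT 2: cwnd = 4 MSS (slow start, doubled)
RTT 3: cwnd = 8 MSS (slow start, doubled)
RTT 4: cwnd = 16 MSS (slow start, doubled)
RTT 5: cwnd = 32 MSS (slow start, doubled)
RTT 6: cwnd = 33 MSS (congestion avoidance, +1)
RTT 7: cwnd = 34 MSS (congestion avoidance, +1)
RTT 8: cwnd = 35 MSS (congestion avoidance, +1)

35


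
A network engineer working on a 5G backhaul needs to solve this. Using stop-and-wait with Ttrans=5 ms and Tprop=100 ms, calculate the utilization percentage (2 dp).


Given: Ttrans = 5 ms, Tprop = 100 ms
RTT = 2 * Tprop = 2 * 100 = 200 ms
U = Ttrans / (Ttrans + RTT)
U = 5 / (5 + 200)
U = 5 / 205 = 0.02439
U% = 2.44%

2.44


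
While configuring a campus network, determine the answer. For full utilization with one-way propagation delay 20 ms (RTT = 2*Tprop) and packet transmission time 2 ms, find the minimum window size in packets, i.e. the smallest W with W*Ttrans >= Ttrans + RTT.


Given: Ttrans = 2 ms, RTT = 40 ms (= 2 * Tprop, Tprop = 20 ms)
Time until first ACK returns = Ttrans + RTT = 2 + 40 = 42 ms
Need W * Ttrans >= Ttrans + RTT  ->  W >= (Ttrans + RTT) / Ttrans
(Ttrans + RTT) / Ttrans = 42 / 2 = 21
W_min = ceil(21) = 21

21


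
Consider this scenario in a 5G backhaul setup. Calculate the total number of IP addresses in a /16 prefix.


Given: CIDR prefix /16
Host bits = 32 - 16 = 16
Total addresses = 2^16 = 65536

65536


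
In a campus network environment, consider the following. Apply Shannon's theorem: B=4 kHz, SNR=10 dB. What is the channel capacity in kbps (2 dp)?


Given: B = 4 kHz, SNR = 10 dB
SNR linear = 10^(10/10) = 10
1 + SNR = 11
log2(11) = 3.4594316186
C = 4 * 1000 * 3.4594316186 = 13837.7265 bps
C = 13.837726 kbps -> 13.84 kbps (2 dp)

13.84


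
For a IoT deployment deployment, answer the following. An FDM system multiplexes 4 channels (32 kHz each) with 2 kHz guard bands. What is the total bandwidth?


Given: 4 channels, 32 kHz each, guard = 2 kHz
Channel bandwidth = 4 * 32 = 128 kHz
Guard bands = 3 gaps * 2 kHz = 6 kHz
Total = 128 + 6 = 134 kHz

134


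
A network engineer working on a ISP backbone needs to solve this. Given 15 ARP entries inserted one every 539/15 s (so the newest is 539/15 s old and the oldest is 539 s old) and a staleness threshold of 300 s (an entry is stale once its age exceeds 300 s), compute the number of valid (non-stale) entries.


Ages are k * 539/15 s for k = 1..15 (spacing = 35.9333 s).
Entry k is valid iff k * 539/15 <= 300 iff k <= 15 * 300 / 539 = 8.3488
n_valid = floor(8.3488) = 8
(n_stale = 15 - 8 = 7)

8


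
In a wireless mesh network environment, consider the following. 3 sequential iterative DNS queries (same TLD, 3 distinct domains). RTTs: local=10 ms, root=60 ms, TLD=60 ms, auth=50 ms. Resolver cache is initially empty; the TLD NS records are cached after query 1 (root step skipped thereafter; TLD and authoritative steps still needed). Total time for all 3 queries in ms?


Lookup 1 (cold cache): local + root + TLD + auth = 10 + 60 + 60 + 50 = 180 ms
Lookups 2..3 (TLD NS cached -> skip root; new domain -> still ask TLD and auth): local + TLD + auth = 10 + 60 + 50 = 120 ms each
Remaining 2 lookups: 2 * 120 = 240 ms
Total = 180 + 240 = 420 ms

420


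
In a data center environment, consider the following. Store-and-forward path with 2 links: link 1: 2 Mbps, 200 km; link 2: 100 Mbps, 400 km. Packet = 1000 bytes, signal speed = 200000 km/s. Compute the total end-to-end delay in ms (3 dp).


Packet = 1000 bytes = 8000 bits. Store-and-forward: sum (t_trans + t_prop) per link.
Link 1: t_trans = 8000/(2*10^6) s = 4.0000 ms; t_prop = 200/200000 s = 1.0000 ms; subtotal = 5.0000 ms
Link 2: t_trans = 8000/(100*10^6) s = 0.0800 ms; t_prop = 400/200000 s = 2.0000 ms; subtotal = 2.0800 ms
End-to-end = 5.0000 + 2.0800 = 7.0800 ms -> 7.080 ms (3 dp)

7.080


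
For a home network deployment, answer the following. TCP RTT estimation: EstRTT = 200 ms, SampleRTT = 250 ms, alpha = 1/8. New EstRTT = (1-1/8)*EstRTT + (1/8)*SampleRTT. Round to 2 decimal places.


Given: EstRTT = 200 ms, SampleRTT = 250 ms, alpha = 1/8
New EstRTT = (1 - alpha) * EstRTT + alpha * SampleRTT
(7/8) * 200 = 175
(1/8) * 250 = 31.25
New EstRTT = 175 + 31.25 = 206.25 ms -> 206.25 ms (2 dp)

206.25


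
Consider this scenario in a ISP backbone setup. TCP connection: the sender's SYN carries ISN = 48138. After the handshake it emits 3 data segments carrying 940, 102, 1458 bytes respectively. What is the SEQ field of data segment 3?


The SYN occupies sequence number ISN = 48138, so the first data byte is ISN + 1 = 48139.
SEQ of data segment i = (ISN + 1) + sum of payload sizes of segments 1..i-1.
Segment 1: SEQ = 48139, payload = 940 bytes
Segment 2: SEQ = 49079, payload = 102 bytes
Segment 3: SEQ = 49181, payload = 1458 bytes
SEQ of segment 3 = 48139 + 940 + 102 = 49181

49181


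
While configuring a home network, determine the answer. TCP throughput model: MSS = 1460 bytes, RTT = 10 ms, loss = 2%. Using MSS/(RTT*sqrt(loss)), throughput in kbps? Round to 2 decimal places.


Given: MSS = 1460 bytes, RTT = 10 ms, loss = 2%
RTT in seconds = 10 / 1000 = 0.01
Loss rate = 2% = 0.02
sqrt(loss) = sqrt(0.02) = 0.141421356237
Throughput (bytes/s) = 1460 / (0.01 * 0.141421356237) = 1032375.9005
Throughput (kbps) = 1032375.9005 * 8 / 1000 = 8259.007204 -> 8259.01 kbps (2 dp)

8259.01


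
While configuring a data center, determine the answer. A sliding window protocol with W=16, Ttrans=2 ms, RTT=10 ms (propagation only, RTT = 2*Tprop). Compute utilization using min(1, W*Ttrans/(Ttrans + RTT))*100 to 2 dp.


Given: W = 16, Ttrans = 2 ms, RTT = 10 ms (= 2 * Tprop, Tprop = 5 ms)
Cycle time = Ttrans + RTT = 2 + 10 = 12 ms (first packet sent until its ACK returns)
W * Ttrans = 16 * 2 = 32 ms of sending per cycle
W * Ttrans / (Ttrans + RTT) = 32 / 12 = 2.666667
U = min(1, 2.666667) = 1.000000
U% = 100.00%

100.00


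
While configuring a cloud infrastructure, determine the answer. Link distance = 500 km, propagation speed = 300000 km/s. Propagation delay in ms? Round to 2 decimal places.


Given: distance = 500 km, speed = 300000 km/s
Delay = distance / speed = 500 / 300000 seconds
Delay in ms = 500 * 1000 / 300000
Delay = 1.6667 ms
Rounded to 2 dp = 1.67 ms

1.67


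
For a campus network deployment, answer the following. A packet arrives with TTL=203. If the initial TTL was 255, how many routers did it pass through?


Given: initial TTL = 255, received TTL = 203
Hops = initial TTL - received TTL
Hops = 255 - 203 = 52

52


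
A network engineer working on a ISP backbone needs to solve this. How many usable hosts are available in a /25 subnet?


Given: subnet mask /25
Host bits = 32 - 25 = 7
Total addresses = 2^7 = 128
Usable hosts = 128 - 2 (network + broadcast) = 126

126


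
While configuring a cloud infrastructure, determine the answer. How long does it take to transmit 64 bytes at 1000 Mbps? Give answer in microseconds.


Given: packet = 64 bytes, bandwidth = 1000 Mbps
Packet in bits = 64 * 8 = 512 bits
Bandwidth = 1000 * 10^6 = 1000000000 bps
Time = 512 / 1000000000 seconds
Time in us = 512 * 10^6 / 1000000000 = 0.512

0.512


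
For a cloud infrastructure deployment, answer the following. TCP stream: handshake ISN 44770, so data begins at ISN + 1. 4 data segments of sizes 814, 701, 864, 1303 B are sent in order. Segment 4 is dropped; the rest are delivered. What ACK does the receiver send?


SYN uses sequence number 44770; first data byte = ISN + 1 = 44771.
Segment 1: SEQ = 44771, len = 814 B, covers [44771, 45584]
Segment 2: SEQ = 45585, len = 701 B, covers [45585, 46285]
Segment 3: SEQ = 46286, len = 864 B, covers [46286, 47149]
Segment 4: SEQ = 47150, len = 1303 B, covers [47150, 48452] [LOST]
In-order data received: bytes [44771, 47149] (segments 1..3).
Segment 4 missing -> gap begins at byte 47150.
Cumulative ACK = next expected in-order byte = 44771 + 814 + 701 + 864 = 47150

47150


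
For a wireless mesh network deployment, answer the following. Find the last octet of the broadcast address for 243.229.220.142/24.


Given: IP = 243.229.220.142, prefix = /24
Host bits = 32 - 24 = 8
Network last octet = 142 AND mask = 0
Host part size = 2^8 - 1 = 255
Broadcast last octet = 0 OR 255 = 255

255


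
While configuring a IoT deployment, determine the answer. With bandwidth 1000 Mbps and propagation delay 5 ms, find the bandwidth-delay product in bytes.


Given: bandwidth = 1000 Mbps, delay = 5 ms
BDP in bits = 1000 * 10^6 * 5 / 1000
BDP in bits = 5000000
BDP in bytes = 5000000 / 8 = 625000

625000


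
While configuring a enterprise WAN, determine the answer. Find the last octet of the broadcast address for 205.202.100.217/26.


Given: IP = 205.202.100.217, prefix = /26
Host bits = 32 - 26 = 6
Network last octet = 217 AND mask = 192
Host part size = 2^6 - 1 = 63
Broadcast last octet = 192 OR 63 = 255

255


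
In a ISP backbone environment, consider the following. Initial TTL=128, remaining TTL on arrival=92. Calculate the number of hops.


Given: initial TTL = 128, received TTL = 92
Hops = initial TTL - received TTL
Hops = 128 - 92 = 36

36


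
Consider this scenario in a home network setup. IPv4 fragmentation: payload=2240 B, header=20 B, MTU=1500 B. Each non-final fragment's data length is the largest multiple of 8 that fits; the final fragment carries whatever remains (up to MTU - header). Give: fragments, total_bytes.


Max data per non-final fragment = floor((MTU - header)/8)*8 = floor((1500 - 20)/8)*8 = floor(1480/8)*8 = 1480 B
Final fragment needs no 8-byte alignment: it can carry up to MTU - header = 1480 B
Non-final fragments needed = ceil((payload - 1480) / 1480) = ceil(760/1480) = ceil(0.5135) = 1
Number of fragments = 1 + 1 = 2
Fragment sizes (data): 1 * 1480 B + 760 B (last, 760 <= 1480 OK)
Total bytes sent = payload + n_frags * header = 2240 + 2*20 = 2240 + 40 = 2280 B

2, 2280


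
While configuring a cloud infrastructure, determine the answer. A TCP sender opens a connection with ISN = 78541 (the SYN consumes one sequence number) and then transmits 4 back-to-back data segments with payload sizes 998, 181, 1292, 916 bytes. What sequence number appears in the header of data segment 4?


The SYN occupies sequence number ISN = 78541, so the first data byte is ISN + 1 = 78542.
SEQ of data segment i = (ISN + 1) + sum of payload sizes of segments 1..i-1.
Segment 1: SEQ = 78542, payload = 998 bytes
Segment 2: SEQ = 79540, payload = 181 bytes
Segment 3: SEQ = 79721, payload = 1292 bytes
Segment 4: SEQ = 81013, payload = 916 bytes
SEQ of segment 4 = 78542 + 998 + 181 + 1292 = 81013

81013


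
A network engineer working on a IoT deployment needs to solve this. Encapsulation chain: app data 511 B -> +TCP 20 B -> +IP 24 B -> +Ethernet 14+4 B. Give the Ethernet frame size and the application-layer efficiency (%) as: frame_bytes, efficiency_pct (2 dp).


TCP segment = 511 + 20 = 531 B
IP packet = 531 + 24 = 555 B
Ethernet frame = 555 + 14 + 4 = 573 B
Efficiency = app / frame = 511 / 573 = 0.891798 = 89.1798% -> 89.18% (2 dp)

573, 89.18


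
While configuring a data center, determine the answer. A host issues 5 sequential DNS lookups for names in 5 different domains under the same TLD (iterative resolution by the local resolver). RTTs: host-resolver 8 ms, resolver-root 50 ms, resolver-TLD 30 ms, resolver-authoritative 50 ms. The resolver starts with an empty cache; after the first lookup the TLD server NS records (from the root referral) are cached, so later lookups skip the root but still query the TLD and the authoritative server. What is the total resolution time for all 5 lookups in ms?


Lookup 1 (cold cache): local + root + TLD + auth = 8 + 50 + 30 + 50 = 138 ms
Lookups 2..5 (TLD NS cached -> skip root; new domain -> still ask TLD and auth): local + TLD + auth = 8 + 30 + 50 = 88 ms each
Remaining 4 lookups: 4 * 88 = 352 ms
Total = 138 + 352 = 490 ms

490


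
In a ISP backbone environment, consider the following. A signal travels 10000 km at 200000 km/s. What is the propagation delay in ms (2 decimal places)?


Given: distance = 10000 km, speed = 200000 km/s
Delay = distance / speed = 10000 / 200000 seconds
Delay in ms = 10000 * 1000 / 200000
Delay = 50.0000 ms
Rounded to 2 dp = 50.00 ms

50.00


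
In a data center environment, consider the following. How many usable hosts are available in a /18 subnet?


Given: subnet mask /18
Host bits = 32 - 18 = 14
Total addresses = 2^14 = 16384
Usable hosts = 16384 - 2 (network + broadcast) = 16382

16382


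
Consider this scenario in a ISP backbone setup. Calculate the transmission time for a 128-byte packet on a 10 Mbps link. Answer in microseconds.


Given: packet = 128 bytes, bandwidth = 10 Mbps
Packet in bits = 128 * 8 = 1024 bits
Bandwidth = 10 * 10^6 = 10000000 bps
Time = 1024 / 10000000 seconds
Time in us = 1024 * 10^6 / 10000000 = 102.4

102.4


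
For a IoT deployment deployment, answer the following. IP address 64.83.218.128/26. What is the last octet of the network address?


Given: IP = 64.83.218.128, prefix = /26
Subnet mask = 255.255.255.192
Last octet of IP: 128
Last octet of mask: 192
Network last octet = 128 AND 192 = 128

128


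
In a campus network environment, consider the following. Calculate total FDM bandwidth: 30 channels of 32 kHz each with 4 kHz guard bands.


Given: 30 channels, 32 kHz each, guard = 4 kHz
Channel bandwidth = 30 * 32 = 960 kHz
Guard bands = 29 gaps * 4 kHz = 116 kHz
Total = 960 + 116 = 1076 kHz

1076


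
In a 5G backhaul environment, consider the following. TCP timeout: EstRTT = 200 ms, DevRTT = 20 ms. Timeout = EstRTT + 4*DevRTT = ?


Given: EstRTT = 200 ms, DevRTT = 20 ms
Timeout = EstRTT + 4 * DevRTT
4 * DevRTT = 4 * 20 = 80
Timeout = 200 + 80 = 280 ms

280


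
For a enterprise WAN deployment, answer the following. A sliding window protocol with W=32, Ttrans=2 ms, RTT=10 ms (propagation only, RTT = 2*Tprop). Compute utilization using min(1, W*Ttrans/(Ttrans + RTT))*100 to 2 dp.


Given: W = 32, Ttrans = 2 ms, RTT = 10 ms (= 2 * Tprop, Tprop = 5 ms)
Cycle time = Ttrans + RTT = 2 + 10 = 12 ms (first packet sent until its ACK returns)
W * Ttrans = 32 * 2 = 64 ms of sending per cycle
W * Ttrans / (Ttrans + RTT) = 64 / 12 = 5.333333
U = min(1, 5.333333) = 1.000000
U% = 100.00%

100.00


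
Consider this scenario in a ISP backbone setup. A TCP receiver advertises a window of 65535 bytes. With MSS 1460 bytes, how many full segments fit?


Given: RWND = 65535 bytes, MSS = 1460 bytes
Full segments = floor(RWND / MSS)
Full segments = floor(65535 / 1460)
Full segments = floor(44.887) = 44

44


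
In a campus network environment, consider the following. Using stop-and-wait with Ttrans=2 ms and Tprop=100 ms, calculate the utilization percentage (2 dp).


Given: Ttrans = 2 ms, Tprop = 100 ms
RTT = 2 * Tprop = 2 * 100 = 200 ms
U = Ttrans / (Ttrans + RTT)
U = 2 / (2 + 200)
U = 2 / 202 = 0.009901
U% = 0.99%

0.99


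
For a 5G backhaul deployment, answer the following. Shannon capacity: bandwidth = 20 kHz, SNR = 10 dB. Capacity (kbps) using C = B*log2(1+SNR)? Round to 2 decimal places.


Given: B = 20 kHz, SNR = 10 dB
SNR linear = 10^(10/10) = 10
1 + SNR = 11
log2(11) = 3.4594316186
C = 20 * 1000 * 3.4594316186 = 69188.6324 bps
C = 69.188632 kbps -> 69.19 kbps (2 dp)

69.19


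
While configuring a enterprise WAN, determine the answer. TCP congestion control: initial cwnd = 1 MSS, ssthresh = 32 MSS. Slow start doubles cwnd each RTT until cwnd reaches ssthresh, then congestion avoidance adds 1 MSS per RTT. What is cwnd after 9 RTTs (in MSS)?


RTT 0: cwnd = 1 MSS (initial)
RTT 1: cwnd = 2 MSS (slow start, doubled)
RTT 2: cwnd = 4 MSS (slow start, doubled)
RTT 3: cwnd = 8 MSS (slow start, doubled)
RTT 4: cwnd = 16 MSS (slow start, doubled)
RTT 5: cwnd = 32 MSS (slow start, doubled)
RTT 6: cwnd = 33 MSS (congestion avoidance, +1)
RTT 7: cwnd = 34 MSS (congestion avoidance, +1)
RTT 8: cwnd = 35 MSS (congestion avoidance, +1)
RTT 9: cwnd = 36 MSS (congestion avoidance, +1)

36


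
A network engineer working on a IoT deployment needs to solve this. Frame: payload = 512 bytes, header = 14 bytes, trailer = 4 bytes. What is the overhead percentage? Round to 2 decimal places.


Given: payload = 512 B, header = 14 B, trailer = 4 B
Overhead bytes = header + trailer = 14 + 4 = 18
Total frame = payload + overhead = 512 + 18 = 530
Overhead % = 18 / 530 * 100 = 3.3962% -> 3.40% (2 dp)

3.40


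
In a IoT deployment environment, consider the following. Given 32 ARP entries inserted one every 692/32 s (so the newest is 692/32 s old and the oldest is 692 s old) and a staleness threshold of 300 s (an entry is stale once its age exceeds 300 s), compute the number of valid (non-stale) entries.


Ages are k * 692/32 s for k = 1..32 (spacing = 21.6250 s).
Entry k is valid iff k * 692/32 <= 300 iff k <= 32 * 300 / 692 = 13.8728
n_valid = floor(13.8728) = 13
(n_stale = 32 - 13 = 19)

13


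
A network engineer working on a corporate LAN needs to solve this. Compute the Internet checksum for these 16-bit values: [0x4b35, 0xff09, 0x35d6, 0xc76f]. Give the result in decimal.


Given words: [0x4b35, 0xff09, 0x35d6, 0xc76f]
Step 1: Sum all words
Raw sum = 19253 + 65289 + 13782 + 51055 = 149379
Step 2: Fold carry: (18307 + 2) = 18309
One's complement = ~18309 & 0xFFFF = 47226

47226


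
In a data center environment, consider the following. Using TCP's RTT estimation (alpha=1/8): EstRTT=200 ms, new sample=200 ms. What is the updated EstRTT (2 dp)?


Given: EstRTT = 200 ms, SampleRTT = 200 ms, alpha = 1/8
New EstRTT = (1 - alpha) * EstRTT + alpha * SampleRTT
(7/8) * 200 = 175
(1/8) * 200 = 25
New EstRTT = 175 + 25 = 200 ms -> 200.00 ms (2 dp)

200.00


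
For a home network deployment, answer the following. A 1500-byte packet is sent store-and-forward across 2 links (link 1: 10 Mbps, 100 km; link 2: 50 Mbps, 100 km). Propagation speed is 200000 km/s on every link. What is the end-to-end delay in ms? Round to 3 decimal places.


Packet = 1500 bytes = 12000 bits. Store-and-forward: sum (t_trans + t_prop) per link.
Link 1: t_trans = 12000/(10*10^6) s = 1.2000 ms; t_prop = 100/200000 s = 0.5000 ms; subtotal = 1.7000 ms
Link 2: t_trans = 12000/(50*10^6) s = 0.2400 ms; t_prop = 100/200000 s = 0.5000 ms; subtotal = 0.7400 ms
End-to-end = 1.7000 + 0.7400 = 2.4400 ms -> 2.440 ms (3 dp)

2.440


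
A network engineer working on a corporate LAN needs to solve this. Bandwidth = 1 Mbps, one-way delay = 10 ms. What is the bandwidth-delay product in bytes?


Given: bandwidth = 1 Mbps, delay = 10 ms
BDP in bits = 1 * 10^6 * 10 / 1000
BDP in bits = 10000
BDP in bytes = 10000 / 8 = 1250

1250
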